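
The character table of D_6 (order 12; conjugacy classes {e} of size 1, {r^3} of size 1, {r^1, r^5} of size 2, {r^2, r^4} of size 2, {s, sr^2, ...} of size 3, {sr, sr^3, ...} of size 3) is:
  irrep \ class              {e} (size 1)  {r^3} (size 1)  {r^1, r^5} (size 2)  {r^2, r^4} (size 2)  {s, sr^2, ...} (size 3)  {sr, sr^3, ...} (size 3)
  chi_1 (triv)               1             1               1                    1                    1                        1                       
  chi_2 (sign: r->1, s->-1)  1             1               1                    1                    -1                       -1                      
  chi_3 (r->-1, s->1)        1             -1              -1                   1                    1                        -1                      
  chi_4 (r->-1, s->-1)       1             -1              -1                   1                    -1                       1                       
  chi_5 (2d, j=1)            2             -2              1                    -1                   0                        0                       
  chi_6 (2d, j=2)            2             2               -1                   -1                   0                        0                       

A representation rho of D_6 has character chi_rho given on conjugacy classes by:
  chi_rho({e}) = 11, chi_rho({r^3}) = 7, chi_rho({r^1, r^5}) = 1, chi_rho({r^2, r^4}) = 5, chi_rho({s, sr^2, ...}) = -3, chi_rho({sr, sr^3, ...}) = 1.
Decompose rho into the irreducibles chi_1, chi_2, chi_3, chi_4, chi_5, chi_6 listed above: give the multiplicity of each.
Multiplicities: chi_1: 2, chi_2: 3, chi_3: 0, chi_4: 2, chi_5: 0, chi_6: 2.

Explanation: Use <chi_rho, chi> = (1/|G|) sum_C |C| * chi_rho(C) * conj(chi(C)) with |G| = 12 for each irreducible chi in the table:
  <chi_rho, chi_1> = (1/12)[1*(11)*conj(1) + 1*(7)*conj(1) + 2*(1)*conj(1) + 2*(5)*conj(1) + 3*(-3)*conj(1) + 3*(1)*conj(1)]
      = (1/12)[(11) + (7) + (2) + (10) + (-9) + (3)] = 24/12 = 2
  <chi_rho, chi_2> = (1/12)[1*(11)*conj(1) + 1*(7)*conj(1) + 2*(1)*conj(1) + 2*(5)*conj(1) + 3*(-3)*conj(-1) + 3*(1)*conj(-1)]
      = (1/12)[(11) + (7) + (2) + (10) + (9) + (-3)] = 36/12 = 3
  <chi_rho, chi_3> = (1/12)[1*(11)*conj(1) + 1*(7)*conj(-1) + 2*(1)*conj(-1) + 2*(5)*conj(1) + 3*(-3)*conj(1) + 3*(1)*conj(-1)]
      = (1/12)[(11) + (-7) + (-2) + (10) + (-9) + (-3)] = 0/12 = 0
  <chi_rho, chi_4> = (1/12)[1*(11)*conj(1) + 1*(7)*conj(-1) + 2*(1)*conj(-1) + 2*(5)*conj(1) + 3*(-3)*conj(-1) + 3*(1)*conj(1)]
      = (1/12)[(11) + (-7) + (-2) + (10) + (9) + (3)] = 24/12 = 2
  <chi_rho, chi_5> = (1/12)[1*(11)*conj(2) + 1*(7)*conj(-2) + 2*(1)*conj(1) + 2*(5)*conj(-1) + 3*(-3)*conj(0) + 3*(1)*conj(0)]
      = (1/12)[(22) + (-14) + (2) + (-10) + (0) + (0)] = 0/12 = 0
  <chi_rho, chi_6> = (1/12)[1*(11)*conj(2) + 1*(7)*conj(2) + 2*(1)*conj(-1) + 2*(5)*conj(-1) + 3*(-3)*conj(0) + 3*(1)*conj(0)]
      = (1/12)[(22) + (14) + (-2) + (-10) + (0) + (0)] = 24/12 = 2
Dimension check: dim(rho) = sum (mult * dim) = 2*1 + 3*1 + 0*1 + 2*1 + 0*2 + 2*2 = 11 = chi_rho(e) = 11.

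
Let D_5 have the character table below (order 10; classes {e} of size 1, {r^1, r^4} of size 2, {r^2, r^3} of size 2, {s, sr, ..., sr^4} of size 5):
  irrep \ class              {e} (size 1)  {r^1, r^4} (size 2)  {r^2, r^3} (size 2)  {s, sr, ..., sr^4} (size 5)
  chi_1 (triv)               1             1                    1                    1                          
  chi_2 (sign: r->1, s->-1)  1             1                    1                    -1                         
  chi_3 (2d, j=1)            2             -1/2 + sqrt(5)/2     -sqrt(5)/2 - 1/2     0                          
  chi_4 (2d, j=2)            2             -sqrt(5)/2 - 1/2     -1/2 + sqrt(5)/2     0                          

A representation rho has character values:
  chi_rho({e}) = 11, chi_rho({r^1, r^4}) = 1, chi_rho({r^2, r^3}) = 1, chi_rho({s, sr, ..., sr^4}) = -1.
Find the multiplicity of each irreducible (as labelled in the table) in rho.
Multiplicities: chi_1: 1, chi_2: 2, chi_3: 2, chi_4: 2.

Solution. Use <chi_rho, chi> = (1/|G|) sum_C |C| * chi_rho(C) * conj(chi(C)) with |G| = 10 for each irreducible chi in the table:
  <chi_rho, chi_1> = (1/10)[1*(11)*conj(1) + 2*(1)*conj(1) + 2*(1)*conj(1) + 5*(-1)*conj(1)]
      = (1/10)[(11) + (2) + (2) + (-5)] = 10/10 = 1
  <chi_rho, chi_2> = (1/10)[1*(11)*conj(1) + 2*(1)*conj(1) + 2*(1)*conj(1) + 5*(-1)*conj(-1)]
      = (1/10)[(11) + (2) + (2) + (5)] = 20/10 = 2
  <chi_rho, chi_3> = (1/10)[1*(11)*conj(2) + 2*(1)*conj(-1/2 + sqrt(5)/2) + 2*(1)*conj(-sqrt(5)/2 - 1/2) + 5*(-1)*conj(0)]
      = (1/10)[(22) + (-1 + sqrt(5)) + (-sqrt(5) - 1) + (0)] = 20/10 = 2
  <chi_rho, chi_4> = (1/10)[1*(11)*conj(2) + 2*(1)*conj(-sqrt(5)/2 - 1/2) + 2*(1)*conj(-1/2 + sqrt(5)/2) + 5*(-1)*conj(0)]
      = (1/10)[(22) + (-sqrt(5) - 1) + (-1 + sqrt(5)) + (0)] = 20/10 = 2
Dimension check: dim(rho) = sum (mult * dim) = 1*1 + 2*1 + 2*2 + 2*2 = 11 = chi_rho(e) = 11.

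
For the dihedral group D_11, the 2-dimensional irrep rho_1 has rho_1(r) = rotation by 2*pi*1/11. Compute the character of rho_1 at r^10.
chi_{rho_1}(r^10) = 2*cos(2*pi*1*10/11) = 2*cos(2*pi/11)

Solution. rho_1(r^10) is rotation by angle 2*pi*1*10/11, whose trace is 2*cos(2*pi*1*10/11) = 2*cos(2*pi/11).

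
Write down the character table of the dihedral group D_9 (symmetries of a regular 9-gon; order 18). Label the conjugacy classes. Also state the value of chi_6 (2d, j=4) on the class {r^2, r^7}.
Conjugacy classes: {e} of size 1, {r^1, r^8} of size 2, {r^2, r^7} of size 2, {r^3, r^6} of size 2, {r^4, r^5} of size 2, {s, sr, ..., sr^8} of size 9.
Character table:
  irrep \ class              {e} (size 1)  {r^1, r^8} (size 2)  {r^2, r^7} (size 2)  {r^3, r^6} (size 2)  {r^4, r^5} (size 2)  {s, sr, ..., sr^8} (size 9)
  chi_1 (triv)               1             1                    1                    1                    1                    1                          
  chi_2 (sign: r->1, s->-1)  1             1                    1                    1                    1                    -1                         
  chi_3 (2d, j=1)            2             2*cos(2*pi/9)        2*cos(4*pi/9)        -1                   -2*cos(pi/9)         0                          
  chi_4 (2d, j=2)            2             2*cos(4*pi/9)        -2*cos(pi/9)         -1                   2*cos(2*pi/9)        0                          
  chi_5 (2d, j=3)            2             -1                   -1                   2                    -1                   0                          
  chi_6 (2d, j=4)            2             -2*cos(pi/9)         2*cos(2*pi/9)        -1                   2*cos(4*pi/9)        0                          

Spot check: chi_6 (2d, j=4) on {r^2, r^7} = 2*cos(2*pi/9).

Details: D_9 has order 2*9 = 18 with 6 conjugacy classes, hence 6 irreducibles. Sum of squared dims 1 + 1 + 4 + 4 + 4 + 4 = 18 = |G|. Linear characters come from the abelianisation; the 2-dimensional irreps have character r^k -> 2*cos(2*pi*j*k/9), reflections -> 0.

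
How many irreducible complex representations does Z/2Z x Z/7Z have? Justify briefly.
14

Why: The number of irreducible complex representations of a finite group equals its number of conjugacy classes. Z/2Z x Z/7Z is abelian of order 14, so every element is its own conjugacy class: 14 classes, so Z/2Z x Z/7Z (order 14) has exactly 14 irreducible complex representations.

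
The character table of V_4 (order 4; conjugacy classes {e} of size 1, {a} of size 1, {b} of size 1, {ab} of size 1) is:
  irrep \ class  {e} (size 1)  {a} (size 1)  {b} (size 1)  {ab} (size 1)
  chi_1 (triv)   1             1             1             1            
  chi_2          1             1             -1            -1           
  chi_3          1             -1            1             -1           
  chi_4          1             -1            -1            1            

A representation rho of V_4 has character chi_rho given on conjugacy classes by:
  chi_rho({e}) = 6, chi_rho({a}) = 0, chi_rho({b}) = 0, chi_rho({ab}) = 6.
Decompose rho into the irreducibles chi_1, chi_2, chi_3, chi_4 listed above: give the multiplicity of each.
Multiplicities: chi_1: 3, chi_2: 0, chi_3: 0, chi_4: 3.

Solution. Use <chi_rho, chi> = (1/|G|) sum_C |C| * chi_rho(C) * conj(chi(C)) with |G| = 4 for each irreducible chi in the table:
  <chi_rho, chi_1> = (1/4)[1*(6)*conj(1) + 1*(0)*conj(1) + 1*(0)*conj(1) + 1*(6)*conj(1)]
      = (1/4)[(6) + (0) + (0) + (6)] = 12/4 = 3
  <chi_rho, chi_2> = (1/4)[1*(6)*conj(1) + 1*(0)*conj(1) + 1*(0)*conj(-1) + 1*(6)*conj(-1)]
      = (1/4)[(6) + (0) + (0) + (-6)] = 0/4 = 0
  <chi_rho, chi_3> = (1/4)[1*(6)*conj(1) + 1*(0)*conj(-1) + 1*(0)*conj(1) + 1*(6)*conj(-1)]
      = (1/4)[(6) + (0) + (0) + (-6)] = 0/4 = 0
  <chi_rho, chi_4> = (1/4)[1*(6)*conj(1) + 1*(0)*conj(-1) + 1*(0)*conj(-1) + 1*(6)*conj(1)]
      = (1/4)[(6) + (0) + (0) + (6)] = 12/4 = 3
Dimension check: dim(rho) = sum (mult * dim) = 3*1 + 0*1 + 0*1 + 3*1 = 6 = chi_rho(e) = 6.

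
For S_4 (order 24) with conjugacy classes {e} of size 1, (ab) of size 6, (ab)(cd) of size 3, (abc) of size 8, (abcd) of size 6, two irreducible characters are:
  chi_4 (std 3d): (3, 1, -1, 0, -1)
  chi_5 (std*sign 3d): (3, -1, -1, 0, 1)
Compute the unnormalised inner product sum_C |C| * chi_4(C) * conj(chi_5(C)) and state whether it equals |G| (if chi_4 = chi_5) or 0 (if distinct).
Sum = 0; so <chi_4, chi_5> = 0 (distinct irreducibles are orthogonal).

Details: Compute term by term over conjugacy classes (|C| * chi_4(C) * conj(chi_5(C))):
  1*(3)*conj(3) + 6*(1)*conj(-1) + 3*(-1)*conj(-1) + 8*(0)*conj(0) + 6*(-1)*conj(1)
  = (9) + (-6) + (3) + (0) + (-6)
  = 0.
Dividing by |G| = 24 gives 0/24 = 0, matching the row-orthogonality relation <chi_4, chi_5> = [chi_4 = chi_5].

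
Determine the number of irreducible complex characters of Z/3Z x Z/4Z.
12

Justification: The number of irreducible complex representations of a finite group equals its number of conjugacy classes. Z/3Z x Z/4Z is abelian of order 12, so every element is its own conjugacy class: 12 classes, so Z/3Z x Z/4Z (order 12) has exactly 12 irreducible complex representations.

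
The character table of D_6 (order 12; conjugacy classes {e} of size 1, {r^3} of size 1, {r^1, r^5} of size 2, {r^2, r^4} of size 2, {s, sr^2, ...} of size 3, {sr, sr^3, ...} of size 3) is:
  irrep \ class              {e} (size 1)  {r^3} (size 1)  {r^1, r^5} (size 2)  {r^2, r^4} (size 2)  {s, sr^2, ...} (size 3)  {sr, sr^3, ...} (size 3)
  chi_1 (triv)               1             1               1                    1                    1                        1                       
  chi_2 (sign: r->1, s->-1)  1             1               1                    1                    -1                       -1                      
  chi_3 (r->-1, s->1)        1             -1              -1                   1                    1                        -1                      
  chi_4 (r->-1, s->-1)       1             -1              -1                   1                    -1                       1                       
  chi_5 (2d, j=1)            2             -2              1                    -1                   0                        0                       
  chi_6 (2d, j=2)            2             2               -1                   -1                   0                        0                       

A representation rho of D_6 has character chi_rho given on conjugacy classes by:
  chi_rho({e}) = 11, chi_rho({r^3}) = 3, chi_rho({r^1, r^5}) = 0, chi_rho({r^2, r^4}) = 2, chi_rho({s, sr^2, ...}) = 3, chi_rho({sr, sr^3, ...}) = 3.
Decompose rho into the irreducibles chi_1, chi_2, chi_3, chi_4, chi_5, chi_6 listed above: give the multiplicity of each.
Multiplicities: chi_1: 3, chi_2: 0, chi_3: 1, chi_4: 1, chi_5: 1, chi_6: 2.

Reasoning: Use <chi_rho, chi> = (1/|G|) sum_C |C| * chi_rho(C) * conj(chi(C)) with |G| = 12 for each irreducible chi in the table:
  <chi_rho, chi_1> = (1/12)[1*(11)*conj(1) + 1*(3)*conj(1) + 2*(0)*conj(1) + 2*(2)*conj(1) + 3*(3)*conj(1) + 3*(3)*conj(1)]
      = (1/12)[(11) + (3) + (0) + (4) + (9) + (9)] = 36/12 = 3
  <chi_rho, chi_2> = (1/12)[1*(11)*conj(1) + 1*(3)*conj(1) + 2*(0)*conj(1) + 2*(2)*conj(1) + 3*(3)*conj(-1) + 3*(3)*conj(-1)]
      = (1/12)[(11) + (3) + (0) + (4) + (-9) + (-9)] = 0/12 = 0
  <chi_rho, chi_3> = (1/12)[1*(11)*conj(1) + 1*(3)*conj(-1) + 2*(0)*conj(-1) + 2*(2)*conj(1) + 3*(3)*conj(1) + 3*(3)*conj(-1)]
      = (1/12)[(11) + (-3) + (0) + (4) + (9) + (-9)] = 12/12 = 1
  <chi_rho, chi_4> = (1/12)[1*(11)*conj(1) + 1*(3)*conj(-1) + 2*(0)*conj(-1) + 2*(2)*conj(1) + 3*(3)*conj(-1) + 3*(3)*conj(1)]
      = (1/12)[(11) + (-3) + (0) + (4) + (-9) + (9)] = 12/12 = 1
  <chi_rho, chi_5> = (1/12)[1*(11)*conj(2) + 1*(3)*conj(-2) + 2*(0)*conj(1) + 2*(2)*conj(-1) + 3*(3)*conj(0) + 3*(3)*conj(0)]
      = (1/12)[(22) + (-6) + (0) + (-4) + (0) + (0)] = 12/12 = 1
  <chi_rho, chi_6> = (1/12)[1*(11)*conj(2) + 1*(3)*conj(2) + 2*(0)*conj(-1) + 2*(2)*conj(-1) + 3*(3)*conj(0) + 3*(3)*conj(0)]
      = (1/12)[(22) + (6) + (0) + (-4) + (0) + (0)] = 24/12 = 2
Dimension check: dim(rho) = sum (mult * dim) = 3*1 + 0*1 + 1*1 + 1*1 + 1*2 + 2*2 = 11 = chi_rho(e) = 11.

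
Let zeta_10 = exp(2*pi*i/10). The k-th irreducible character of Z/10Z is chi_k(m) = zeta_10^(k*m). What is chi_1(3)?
chi_1(3) = zeta_10^3 = exp(3*I*pi/5)

chi_1(3) = zeta_10^(1*3) = zeta_10^3. Since zeta_10^10 = 1, this equals zeta_10^3 = exp(2*pi*i*3/10) = exp(3*I*pi/5).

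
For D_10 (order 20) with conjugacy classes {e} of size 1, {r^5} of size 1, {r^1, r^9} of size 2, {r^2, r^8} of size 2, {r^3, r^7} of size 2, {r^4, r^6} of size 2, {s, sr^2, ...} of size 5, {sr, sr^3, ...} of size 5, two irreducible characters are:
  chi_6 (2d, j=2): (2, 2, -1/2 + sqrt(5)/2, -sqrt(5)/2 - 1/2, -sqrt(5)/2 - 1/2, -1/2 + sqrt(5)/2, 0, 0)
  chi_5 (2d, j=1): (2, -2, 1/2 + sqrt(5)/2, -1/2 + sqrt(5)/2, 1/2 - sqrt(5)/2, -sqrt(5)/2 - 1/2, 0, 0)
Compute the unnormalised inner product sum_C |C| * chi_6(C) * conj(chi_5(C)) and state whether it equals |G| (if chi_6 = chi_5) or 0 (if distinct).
Sum = 0; so <chi_6, chi_5> = 0 (distinct irreducibles are orthogonal).

Derivation: Compute term by term over conjugacy classes (|C| * chi_6(C) * conj(chi_5(C))):
  1*(2)*conj(2) + 1*(2)*conj(-2) + 2*(-1/2 + sqrt(5)/2)*conj(1/2 + sqrt(5)/2) + 2*(-sqrt(5)/2 - 1/2)*conj(-1/2 + sqrt(5)/2) + 2*(-sqrt(5)/2 - 1/2)*conj(1/2 - sqrt(5)/2) + 2*(-1/2 + sqrt(5)/2)*conj(-sqrt(5)/2 - 1/2) + 5*(0)*conj(0) + 5*(0)*conj(0)
  = (4) + (-4) + (2) + (-2) + (2) + (-2) + (0) + (0)
  = 0.
Dividing by |G| = 20 gives 0/20 = 0, matching the row-orthogonality relation <chi_6, chi_5> = [chi_6 = chi_5].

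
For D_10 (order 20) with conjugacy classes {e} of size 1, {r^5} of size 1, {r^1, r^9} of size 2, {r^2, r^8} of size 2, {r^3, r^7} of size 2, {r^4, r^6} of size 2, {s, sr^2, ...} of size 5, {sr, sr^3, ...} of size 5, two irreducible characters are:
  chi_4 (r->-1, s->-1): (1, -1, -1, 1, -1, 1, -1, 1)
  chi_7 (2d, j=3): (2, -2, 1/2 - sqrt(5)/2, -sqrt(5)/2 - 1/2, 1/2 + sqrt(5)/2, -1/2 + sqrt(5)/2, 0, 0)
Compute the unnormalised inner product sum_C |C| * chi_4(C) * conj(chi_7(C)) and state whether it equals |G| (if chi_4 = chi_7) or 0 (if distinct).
Sum = 0; so <chi_4, chi_7> = 0 (distinct irreducibles are orthogonal).

Argument: Compute term by term over conjugacy classes (|C| * chi_4(C) * conj(chi_7(C))):
  1*(1)*conj(2) + 1*(-1)*conj(-2) + 2*(-1)*conj(1/2 - sqrt(5)/2) + 2*(1)*conj(-sqrt(5)/2 - 1/2) + 2*(-1)*conj(1/2 + sqrt(5)/2) + 2*(1)*conj(-1/2 + sqrt(5)/2) + 5*(-1)*conj(0) + 5*(1)*conj(0)
  = (2) + (2) + (-1 + sqrt(5)) + (-sqrt(5) - 1) + (-sqrt(5) - 1) + (-1 + sqrt(5)) + (0) + (0)
  = 0.
Dividing by |G| = 20 gives 0/20 = 0, matching the row-orthogonality relation <chi_4, chi_7> = [chi_4 = chi_7].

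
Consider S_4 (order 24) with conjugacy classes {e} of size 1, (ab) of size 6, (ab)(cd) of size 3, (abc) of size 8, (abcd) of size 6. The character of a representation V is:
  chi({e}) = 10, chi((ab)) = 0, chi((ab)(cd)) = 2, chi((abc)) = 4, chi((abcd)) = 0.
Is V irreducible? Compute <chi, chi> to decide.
Not irreducible (reducible): <chi, chi> = 10 > 1.

Explanation: <chi, chi> = (1/|G|) sum_C |C| * |chi(C)|^2 = (1/24)[1*|10|^2 + 6*|0|^2 + 3*|2|^2 + 8*|4|^2 + 6*|0|^2]
  = (1/24)[(100) + (0) + (12) + (128) + (0)] = 240/24 = 10.
A character is irreducible iff <chi, chi> = 1, so this representation is reducible.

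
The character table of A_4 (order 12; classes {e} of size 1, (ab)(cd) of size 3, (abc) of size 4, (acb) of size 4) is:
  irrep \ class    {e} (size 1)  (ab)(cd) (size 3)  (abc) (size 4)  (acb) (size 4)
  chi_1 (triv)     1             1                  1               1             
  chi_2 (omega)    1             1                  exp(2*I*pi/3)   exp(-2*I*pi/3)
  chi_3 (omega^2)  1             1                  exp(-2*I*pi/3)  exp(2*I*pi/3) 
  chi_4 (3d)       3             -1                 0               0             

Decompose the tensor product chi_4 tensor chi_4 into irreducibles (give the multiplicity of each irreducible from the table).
chi_4 tensor chi_4 = chi_1 + chi_2 + chi_3 + 2*chi_4 (all other irreducibles have multiplicity 0).

The character of a tensor product is the pointwise product (chi_4 * chi_4)(C) = chi_4(C) * chi_4(C):
  {e}: (3)*(3), (ab)(cd): (-1)*(-1), (abc): (0)*(0), (acb): (0)*(0)
so (chi_4 * chi_4) takes values
  {e} -> 9, (ab)(cd) -> 1, (abc) -> 0, (acb) -> 0.
Now take the inner product of this character with each irreducible chi from the table, <chi_4*chi_4, chi> = (1/12) sum_C |C| (chi_4*chi_4)(C) conj(chi(C)):
  <chi_4*chi_4, chi_1> = (1/12)[1*(9)*conj(1) + 3*(1)*conj(1) + 4*(0)*conj(1) + 4*(0)*conj(1)]
      = (1/12)[(9) + (3) + (0) + (0)] = 12/12 = 1
  <chi_4*chi_4, chi_2> = (1/12)[1*(9)*conj(1) + 3*(1)*conj(1) + 4*(0)*conj(exp(2*I*pi/3)) + 4*(0)*conj(exp(-2*I*pi/3))]
      = (1/12)[(9) + (3) + (0) + (0)] = 12/12 = 1
  <chi_4*chi_4, chi_3> = (1/12)[1*(9)*conj(1) + 3*(1)*conj(1) + 4*(0)*conj(exp(-2*I*pi/3)) + 4*(0)*conj(exp(2*I*pi/3))]
      = (1/12)[(9) + (3) + (0) + (0)] = 12/12 = 1
  <chi_4*chi_4, chi_4> = (1/12)[1*(9)*conj(3) + 3*(1)*conj(-1) + 4*(0)*conj(0) + 4*(0)*conj(0)]
      = (1/12)[(27) + (-3) + (0) + (0)] = 24/12 = 2
(Exp terms are combined using exp(i*s)*conj(exp(i*t)) = exp(i*(s-t)), and sums of them are collapsed using the identity that for every m > 1 the m distinct m-th roots of unity sum to 0, e.g. 1 + exp(2*I*pi/3) + exp(-2*I*pi/3) = 0.)
Hence the multiplicities are chi_1: 1, chi_2: 1, chi_3: 1, chi_4: 2. Dimension check: dim(chi_4)*dim(chi_4) = 3*3 = 9 and sum (mult * dim) = 1*1 + 1*1 + 1*1 + 2*3 = 9.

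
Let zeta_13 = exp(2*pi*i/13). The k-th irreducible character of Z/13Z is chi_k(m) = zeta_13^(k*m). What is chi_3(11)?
chi_3(11) = zeta_13^33 = exp(-12*I*pi/13)

Argument: chi_3(11) = zeta_13^(3*11) = zeta_13^33. Since zeta_13^13 = 1, this equals zeta_13^7 = exp(2*pi*i*7/13) = exp(-12*I*pi/13).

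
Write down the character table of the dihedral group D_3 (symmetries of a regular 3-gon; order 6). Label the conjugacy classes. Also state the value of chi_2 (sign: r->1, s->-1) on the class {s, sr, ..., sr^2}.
Conjugacy classes: {e} of size 1, {r^1, r^2} of size 2, {s, sr, ..., sr^2} of size 3.
Character table:
  irrep \ class              {e} (size 1)  {r^1, r^2} (size 2)  {s, sr, ..., sr^2} (size 3)
  chi_1 (triv)               1             1                    1                          
  chi_2 (sign: r->1, s->-1)  1             1                    -1                         
  chi_3 (2d, j=1)            2             -1                   0                          

Spot check: chi_2 (sign: r->1, s->-1) on {s, sr, ..., sr^2} = -1.

Working: D_3 has order 2*3 = 6 with 3 conjugacy classes, hence 3 irreducibles. Sum of squared dims 1 + 1 + 4 = 6 = |G|. Linear characters come from the abelianisation; the 2-dimensional irreps have character r^k -> 2*cos(2*pi*j*k/3), reflections -> 0.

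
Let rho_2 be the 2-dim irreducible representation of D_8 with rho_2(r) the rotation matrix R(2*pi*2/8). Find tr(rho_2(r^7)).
chi_{rho_2}(r^7) = 2*cos(2*pi*2*7/8) = 0

Justification: rho_2(r^7) is rotation by angle 2*pi*2*7/8, whose trace is 2*cos(2*pi*2*7/8) = 0.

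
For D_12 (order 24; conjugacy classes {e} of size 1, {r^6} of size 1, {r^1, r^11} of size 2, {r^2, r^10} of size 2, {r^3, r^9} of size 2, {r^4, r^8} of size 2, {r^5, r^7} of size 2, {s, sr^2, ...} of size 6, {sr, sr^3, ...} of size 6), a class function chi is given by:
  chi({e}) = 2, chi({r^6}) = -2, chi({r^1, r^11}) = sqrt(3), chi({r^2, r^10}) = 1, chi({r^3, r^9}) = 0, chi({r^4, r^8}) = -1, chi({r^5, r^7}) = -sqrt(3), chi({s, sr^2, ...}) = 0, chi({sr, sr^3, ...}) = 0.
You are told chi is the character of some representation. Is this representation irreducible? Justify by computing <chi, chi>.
Irreducible: <chi, chi> = 1.

Justification: <chi, chi> = (1/|G|) sum_C |C| * |chi(C)|^2 = (1/24)[1*|2|^2 + 1*|-2|^2 + 2*|sqrt(3)|^2 + 2*|1|^2 + 2*|0|^2 + 2*|-1|^2 + 2*|-sqrt(3)|^2 + 6*|0|^2 + 6*|0|^2]
  = (1/24)[(4) + (4) + (6) + (2) + (0) + (2) + (6) + (0) + (0)] = 24/24 = 1.
A character is irreducible iff <chi, chi> = 1, so this representation is irreducible.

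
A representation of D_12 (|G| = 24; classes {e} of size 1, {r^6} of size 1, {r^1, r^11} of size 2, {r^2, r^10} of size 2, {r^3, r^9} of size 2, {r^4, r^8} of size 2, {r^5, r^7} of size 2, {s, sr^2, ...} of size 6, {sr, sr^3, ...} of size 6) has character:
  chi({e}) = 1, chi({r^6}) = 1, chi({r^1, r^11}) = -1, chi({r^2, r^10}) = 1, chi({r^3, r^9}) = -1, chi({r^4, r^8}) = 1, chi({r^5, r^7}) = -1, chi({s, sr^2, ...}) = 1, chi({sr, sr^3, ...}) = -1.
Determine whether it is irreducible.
Irreducible: <chi, chi> = 1.

Derivation: <chi, chi> = (1/|G|) sum_C |C| * |chi(C)|^2 = (1/24)[1*|1|^2 + 1*|1|^2 + 2*|-1|^2 + 2*|1|^2 + 2*|-1|^2 + 2*|1|^2 + 2*|-1|^2 + 6*|1|^2 + 6*|-1|^2]
  = (1/24)[(1) + (1) + (2) + (2) + (2) + (2) + (2) + (6) + (6)] = 24/24 = 1.
A character is irreducible iff <chi, chi> = 1, so this representation is irreducible.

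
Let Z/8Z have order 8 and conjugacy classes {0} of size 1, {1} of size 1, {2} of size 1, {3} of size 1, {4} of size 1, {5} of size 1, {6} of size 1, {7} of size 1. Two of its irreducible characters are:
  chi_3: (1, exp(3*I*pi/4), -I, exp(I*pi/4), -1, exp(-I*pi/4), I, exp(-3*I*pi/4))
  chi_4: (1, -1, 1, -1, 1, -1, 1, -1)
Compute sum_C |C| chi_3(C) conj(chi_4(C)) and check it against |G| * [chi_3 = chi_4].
Sum = 0; so <chi_3, chi_4> = 0 (distinct irreducibles are orthogonal).

Details: Compute term by term over conjugacy classes (|C| * chi_3(C) * conj(chi_4(C))):
  1*(1)*conj(1) + 1*(exp(3*I*pi/4))*conj(-1) + 1*(-I)*conj(1) + 1*(exp(I*pi/4))*conj(-1) + 1*(-1)*conj(1) + 1*(exp(-I*pi/4))*conj(-1) + 1*(I)*conj(1) + 1*(exp(-3*I*pi/4))*conj(-1)
  = (1) + (-exp(3*I*pi/4)) + (-I) + (-exp(I*pi/4)) + (-1) + (-exp(-I*pi/4)) + (I) + (-exp(-3*I*pi/4))
  = 0.
(Exp terms are combined using exp(i*s)*conj(exp(i*t)) = exp(i*(s-t)), and sums of them are collapsed using the identity that for every m > 1 the m distinct m-th roots of unity sum to 0, e.g. 1 + exp(2*I*pi/3) + exp(-2*I*pi/3) = 0.)
Dividing by |G| = 8 gives 0/8 = 0, matching the row-orthogonality relation <chi_3, chi_4> = [chi_3 = chi_4].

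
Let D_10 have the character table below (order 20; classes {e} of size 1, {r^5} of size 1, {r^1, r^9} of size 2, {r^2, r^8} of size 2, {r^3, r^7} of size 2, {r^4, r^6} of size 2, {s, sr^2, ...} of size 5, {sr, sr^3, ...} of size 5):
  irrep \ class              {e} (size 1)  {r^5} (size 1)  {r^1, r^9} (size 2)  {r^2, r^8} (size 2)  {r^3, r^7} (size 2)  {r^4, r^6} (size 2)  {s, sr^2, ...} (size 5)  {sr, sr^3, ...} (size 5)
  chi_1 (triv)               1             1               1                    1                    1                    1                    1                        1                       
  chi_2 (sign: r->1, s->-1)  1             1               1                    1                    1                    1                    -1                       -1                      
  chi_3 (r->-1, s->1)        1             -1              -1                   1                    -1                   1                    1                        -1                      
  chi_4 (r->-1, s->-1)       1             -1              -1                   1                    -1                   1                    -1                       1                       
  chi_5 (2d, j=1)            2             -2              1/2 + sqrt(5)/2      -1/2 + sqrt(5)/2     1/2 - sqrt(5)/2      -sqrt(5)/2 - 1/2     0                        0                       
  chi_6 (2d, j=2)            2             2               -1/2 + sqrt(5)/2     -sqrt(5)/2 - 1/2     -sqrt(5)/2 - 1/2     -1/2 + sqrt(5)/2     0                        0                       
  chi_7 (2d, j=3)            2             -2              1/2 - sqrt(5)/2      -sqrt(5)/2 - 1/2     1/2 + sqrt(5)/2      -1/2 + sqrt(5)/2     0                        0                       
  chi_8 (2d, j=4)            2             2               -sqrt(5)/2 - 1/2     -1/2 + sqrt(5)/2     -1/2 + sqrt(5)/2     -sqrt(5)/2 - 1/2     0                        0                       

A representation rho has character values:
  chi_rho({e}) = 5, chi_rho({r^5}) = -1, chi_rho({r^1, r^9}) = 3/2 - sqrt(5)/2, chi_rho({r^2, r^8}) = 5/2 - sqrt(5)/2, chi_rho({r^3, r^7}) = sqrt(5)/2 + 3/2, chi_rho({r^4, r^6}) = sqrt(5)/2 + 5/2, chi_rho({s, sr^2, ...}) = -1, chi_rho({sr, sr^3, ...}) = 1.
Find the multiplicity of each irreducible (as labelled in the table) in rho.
Multiplicities: chi_1: 1, chi_2: 1, chi_3: 0, chi_4: 1, chi_5: 0, chi_6: 0, chi_7: 1, chi_8: 0.

Justification: Use <chi_rho, chi> = (1/|G|) sum_C |C| * chi_rho(C) * conj(chi(C)) with |G| = 20 for each irreducible chi in the table:
  <chi_rho, chi_1> = (1/20)[1*(5)*conj(1) + 1*(-1)*conj(1) + 2*(3/2 - sqrt(5)/2)*conj(1) + 2*(5/2 - sqrt(5)/2)*conj(1) + 2*(sqrt(5)/2 + 3/2)*conj(1) + 2*(sqrt(5)/2 + 5/2)*conj(1) + 5*(-1)*conj(1) + 5*(1)*conj(1)]
      = (1/20)[(5) + (-1) + (3 - sqrt(5)) + (5 - sqrt(5)) + (sqrt(5) + 3) + (sqrt(5) + 5) + (-5) + (5)] = 20/20 = 1
  <chi_rho, chi_2> = (1/20)[1*(5)*conj(1) + 1*(-1)*conj(1) + 2*(3/2 - sqrt(5)/2)*conj(1) + 2*(5/2 - sqrt(5)/2)*conj(1) + 2*(sqrt(5)/2 + 3/2)*conj(1) + 2*(sqrt(5)/2 + 5/2)*conj(1) + 5*(-1)*conj(-1) + 5*(1)*conj(-1)]
      = (1/20)[(5) + (-1) + (3 - sqrt(5)) + (5 - sqrt(5)) + (sqrt(5) + 3) + (sqrt(5) + 5) + (5) + (-5)] = 20/20 = 1
  <chi_rho, chi_3> = (1/20)[1*(5)*conj(1) + 1*(-1)*conj(-1) + 2*(3/2 - sqrt(5)/2)*conj(-1) + 2*(5/2 - sqrt(5)/2)*conj(1) + 2*(sqrt(5)/2 + 3/2)*conj(-1) + 2*(sqrt(5)/2 + 5/2)*conj(1) + 5*(-1)*conj(1) + 5*(1)*conj(-1)]
      = (1/20)[(5) + (1) + (-3 + sqrt(5)) + (5 - sqrt(5)) + (-3 - sqrt(5)) + (sqrt(5) + 5) + (-5) + (-5)] = 0/20 = 0
  <chi_rho, chi_4> = (1/20)[1*(5)*conj(1) + 1*(-1)*conj(-1) + 2*(3/2 - sqrt(5)/2)*conj(-1) + 2*(5/2 - sqrt(5)/2)*conj(1) + 2*(sqrt(5)/2 + 3/2)*conj(-1) + 2*(sqrt(5)/2 + 5/2)*conj(1) + 5*(-1)*conj(-1) + 5*(1)*conj(1)]
      = (1/20)[(5) + (1) + (-3 + sqrt(5)) + (5 - sqrt(5)) + (-3 - sqrt(5)) + (sqrt(5) + 5) + (5) + (5)] = 20/20 = 1
  <chi_rho, chi_5> = (1/20)[1*(5)*conj(2) + 1*(-1)*conj(-2) + 2*(3/2 - sqrt(5)/2)*conj(1/2 + sqrt(5)/2) + 2*(5/2 - sqrt(5)/2)*conj(-1/2 + sqrt(5)/2) + 2*(sqrt(5)/2 + 3/2)*conj(1/2 - sqrt(5)/2) + 2*(sqrt(5)/2 + 5/2)*conj(-sqrt(5)/2 - 1/2) + 5*(-1)*conj(0) + 5*(1)*conj(0)]
      = (1/20)[(10) + (2) + (-1 + sqrt(5)) + (-5 + 3*sqrt(5)) + (-sqrt(5) - 1) + (-3*sqrt(5) - 5) + (0) + (0)] = 0/20 = 0
  <chi_rho, chi_6> = (1/20)[1*(5)*conj(2) + 1*(-1)*conj(2) + 2*(3/2 - sqrt(5)/2)*conj(-1/2 + sqrt(5)/2) + 2*(5/2 - sqrt(5)/2)*conj(-sqrt(5)/2 - 1/2) + 2*(sqrt(5)/2 + 3/2)*conj(-sqrt(5)/2 - 1/2) + 2*(sqrt(5)/2 + 5/2)*conj(-1/2 + sqrt(5)/2) + 5*(-1)*conj(0) + 5*(1)*conj(0)]
      = (1/20)[(10) + (-2) + (-4 + 2*sqrt(5)) + (-2*sqrt(5)) + (-2*sqrt(5) - 4) + (2*sqrt(5)) + (0) + (0)] = 0/20 = 0
  <chi_rho, chi_7> = (1/20)[1*(5)*conj(2) + 1*(-1)*conj(-2) + 2*(3/2 - sqrt(5)/2)*conj(1/2 - sqrt(5)/2) + 2*(5/2 - sqrt(5)/2)*conj(-sqrt(5)/2 - 1/2) + 2*(sqrt(5)/2 + 3/2)*conj(1/2 + sqrt(5)/2) + 2*(sqrt(5)/2 + 5/2)*conj(-1/2 + sqrt(5)/2) + 5*(-1)*conj(0) + 5*(1)*conj(0)]
      = (1/20)[(10) + (2) + (4 - 2*sqrt(5)) + (-2*sqrt(5)) + (4 + 2*sqrt(5)) + (2*sqrt(5)) + (0) + (0)] = 20/20 = 1
  <chi_rho, chi_8> = (1/20)[1*(5)*conj(2) + 1*(-1)*conj(2) + 2*(3/2 - sqrt(5)/2)*conj(-sqrt(5)/2 - 1/2) + 2*(5/2 - sqrt(5)/2)*conj(-1/2 + sqrt(5)/2) + 2*(sqrt(5)/2 + 3/2)*conj(-1/2 + sqrt(5)/2) + 2*(sqrt(5)/2 + 5/2)*conj(-sqrt(5)/2 - 1/2) + 5*(-1)*conj(0) + 5*(1)*conj(0)]
      = (1/20)[(10) + (-2) + (1 - sqrt(5)) + (-5 + 3*sqrt(5)) + (1 + sqrt(5)) + (-3*sqrt(5) - 5) + (0) + (0)] = 0/20 = 0
Dimension check: dim(rho) = sum (mult * dim) = 1*1 + 1*1 + 0*1 + 1*1 + 0*2 + 0*2 + 1*2 + 0*2 = 5 = chi_rho(e) = 5.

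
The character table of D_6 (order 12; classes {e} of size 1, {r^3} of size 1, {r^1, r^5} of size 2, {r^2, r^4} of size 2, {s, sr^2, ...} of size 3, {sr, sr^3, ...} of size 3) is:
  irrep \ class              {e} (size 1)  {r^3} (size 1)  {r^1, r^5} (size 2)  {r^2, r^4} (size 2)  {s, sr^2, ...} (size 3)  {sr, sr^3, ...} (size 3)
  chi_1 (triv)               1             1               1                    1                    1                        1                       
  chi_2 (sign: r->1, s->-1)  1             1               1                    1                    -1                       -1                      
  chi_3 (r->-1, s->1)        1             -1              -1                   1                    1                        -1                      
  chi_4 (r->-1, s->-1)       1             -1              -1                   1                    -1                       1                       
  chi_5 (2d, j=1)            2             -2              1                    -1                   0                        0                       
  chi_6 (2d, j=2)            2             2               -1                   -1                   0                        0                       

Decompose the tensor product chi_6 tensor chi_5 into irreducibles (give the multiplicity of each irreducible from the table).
chi_6 tensor chi_5 = chi_3 + chi_4 + chi_5 (all other irreducibles have multiplicity 0).

Derivation: The character of a tensor product is the pointwise product (chi_6 * chi_5)(C) = chi_6(C) * chi_5(C):
  {e}: (2)*(2), {r^3}: (2)*(-2), {r^1, r^5}: (-1)*(1), {r^2, r^4}: (-1)*(-1), {s, sr^2, ...}: (0)*(0), {sr, sr^3, ...}: (0)*(0)
so (chi_6 * chi_5) takes values
  {e} -> 4, {r^3} -> -4, {r^1, r^5} -> -1, {r^2, r^4} -> 1, {s, sr^2, ...} -> 0, {sr, sr^3, ...} -> 0.
Now take the inner product of this character with each irreducible chi from the table, <chi_6*chi_5, chi> = (1/12) sum_C |C| (chi_6*chi_5)(C) conj(chi(C)):
  <chi_6*chi_5, chi_1> = (1/12)[1*(4)*conj(1) + 1*(-4)*conj(1) + 2*(-1)*conj(1) + 2*(1)*conj(1) + 3*(0)*conj(1) + 3*(0)*conj(1)]
      = (1/12)[(4) + (-4) + (-2) + (2) + (0) + (0)] = 0/12 = 0
  <chi_6*chi_5, chi_2> = (1/12)[1*(4)*conj(1) + 1*(-4)*conj(1) + 2*(-1)*conj(1) + 2*(1)*conj(1) + 3*(0)*conj(-1) + 3*(0)*conj(-1)]
      = (1/12)[(4) + (-4) + (-2) + (2) + (0) + (0)] = 0/12 = 0
  <chi_6*chi_5, chi_3> = (1/12)[1*(4)*conj(1) + 1*(-4)*conj(-1) + 2*(-1)*conj(-1) + 2*(1)*conj(1) + 3*(0)*conj(1) + 3*(0)*conj(-1)]
      = (1/12)[(4) + (4) + (2) + (2) + (0) + (0)] = 12/12 = 1
  <chi_6*chi_5, chi_4> = (1/12)[1*(4)*conj(1) + 1*(-4)*conj(-1) + 2*(-1)*conj(-1) + 2*(1)*conj(1) + 3*(0)*conj(-1) + 3*(0)*conj(1)]
      = (1/12)[(4) + (4) + (2) + (2) + (0) + (0)] = 12/12 = 1
  <chi_6*chi_5, chi_5> = (1/12)[1*(4)*conj(2) + 1*(-4)*conj(-2) + 2*(-1)*conj(1) + 2*(1)*conj(-1) + 3*(0)*conj(0) + 3*(0)*conj(0)]
      = (1/12)[(8) + (8) + (-2) + (-2) + (0) + (0)] = 12/12 = 1
  <chi_6*chi_5, chi_6> = (1/12)[1*(4)*conj(2) + 1*(-4)*conj(2) + 2*(-1)*conj(-1) + 2*(1)*conj(-1) + 3*(0)*conj(0) + 3*(0)*conj(0)]
      = (1/12)[(8) + (-8) + (2) + (-2) + (0) + (0)] = 0/12 = 0
Hence the multiplicities are chi_3: 1, chi_4: 1, chi_5: 1. Dimension check: dim(chi_6)*dim(chi_5) = 2*2 = 4 and sum (mult * dim) = 1*1 + 1*1 + 1*2 = 4.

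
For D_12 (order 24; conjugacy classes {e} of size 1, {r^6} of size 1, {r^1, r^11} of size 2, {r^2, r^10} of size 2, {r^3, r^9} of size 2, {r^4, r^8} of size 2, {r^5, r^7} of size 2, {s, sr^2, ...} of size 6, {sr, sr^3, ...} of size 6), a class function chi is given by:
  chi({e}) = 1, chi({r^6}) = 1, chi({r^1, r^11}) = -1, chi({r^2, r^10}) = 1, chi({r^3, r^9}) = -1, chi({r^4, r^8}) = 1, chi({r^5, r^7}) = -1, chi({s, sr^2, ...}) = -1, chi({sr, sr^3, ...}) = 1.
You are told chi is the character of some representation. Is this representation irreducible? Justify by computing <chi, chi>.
Irreducible: <chi, chi> = 1.

Explanation: <chi, chi> = (1/|G|) sum_C |C| * |chi(C)|^2 = (1/24)[1*|1|^2 + 1*|1|^2 + 2*|-1|^2 + 2*|1|^2 + 2*|-1|^2 + 2*|1|^2 + 2*|-1|^2 + 6*|-1|^2 + 6*|1|^2]
  = (1/24)[(1) + (1) + (2) + (2) + (2) + (2) + (2) + (6) + (6)] = 24/24 = 1.
A character is irreducible iff <chi, chi> = 1, so this representation is irreducible.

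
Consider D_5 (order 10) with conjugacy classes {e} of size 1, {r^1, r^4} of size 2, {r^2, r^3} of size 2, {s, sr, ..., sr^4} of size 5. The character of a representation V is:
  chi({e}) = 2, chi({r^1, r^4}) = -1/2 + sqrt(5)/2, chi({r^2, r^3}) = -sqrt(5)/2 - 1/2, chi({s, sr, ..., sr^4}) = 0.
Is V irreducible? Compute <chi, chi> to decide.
Irreducible: <chi, chi> = 1.

Details: <chi, chi> = (1/|G|) sum_C |C| * |chi(C)|^2 = (1/10)[1*|2|^2 + 2*|-1/2 + sqrt(5)/2|^2 + 2*|-sqrt(5)/2 - 1/2|^2 + 5*|0|^2]
  = (1/10)[(4) + (3 - sqrt(5)) + (sqrt(5) + 3) + (0)] = 10/10 = 1.
A character is irreducible iff <chi, chi> = 1, so this representation is irreducible.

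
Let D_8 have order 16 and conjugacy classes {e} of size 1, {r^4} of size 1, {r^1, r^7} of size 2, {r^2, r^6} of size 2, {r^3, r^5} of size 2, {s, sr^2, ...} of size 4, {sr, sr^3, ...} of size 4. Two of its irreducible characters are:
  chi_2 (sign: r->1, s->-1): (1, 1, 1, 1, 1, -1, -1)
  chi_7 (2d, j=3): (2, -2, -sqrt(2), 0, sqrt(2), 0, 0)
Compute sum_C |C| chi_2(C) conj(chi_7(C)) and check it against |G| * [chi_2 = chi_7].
Sum = 0; so <chi_2, chi_7> = 0 (distinct irreducibles are orthogonal).

Justification: Compute term by term over conjugacy classes (|C| * chi_2(C) * conj(chi_7(C))):
  1*(1)*conj(2) + 1*(1)*conj(-2) + 2*(1)*conj(-sqrt(2)) + 2*(1)*conj(0) + 2*(1)*conj(sqrt(2)) + 4*(-1)*conj(0) + 4*(-1)*conj(0)
  = (2) + (-2) + (-2*sqrt(2)) + (0) + (2*sqrt(2)) + (0) + (0)
  = 0.
Dividing by |G| = 16 gives 0/16 = 0, matching the row-orthogonality relation <chi_2, chi_7> = [chi_2 = chi_7].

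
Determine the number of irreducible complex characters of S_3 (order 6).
3

Derivation: The number of irreducible complex representations of a finite group equals its number of conjugacy classes. Conjugacy classes in S_3 correspond to cycle types, i.e. partitions of 3; there are p(3) = 3 of them, so S_3 (order 6) has exactly 3 irreducible complex representations.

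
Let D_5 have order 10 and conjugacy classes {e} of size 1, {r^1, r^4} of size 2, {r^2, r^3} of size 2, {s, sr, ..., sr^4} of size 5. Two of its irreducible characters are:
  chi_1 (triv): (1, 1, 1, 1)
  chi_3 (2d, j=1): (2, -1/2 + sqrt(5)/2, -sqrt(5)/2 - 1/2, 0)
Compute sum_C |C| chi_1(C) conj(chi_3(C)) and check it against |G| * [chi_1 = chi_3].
Sum = 0; so <chi_1, chi_3> = 0 (distinct irreducibles are orthogonal).

Reasoning: Compute term by term over conjugacy classes (|C| * chi_1(C) * conj(chi_3(C))):
  1*(1)*conj(2) + 2*(1)*conj(-1/2 + sqrt(5)/2) + 2*(1)*conj(-sqrt(5)/2 - 1/2) + 5*(1)*conj(0)
  = (2) + (-1 + sqrt(5)) + (-sqrt(5) - 1) + (0)
  = 0.
Dividing by |G| = 10 gives 0/10 = 0, matching the row-orthogonality relation <chi_1, chi_3> = [chi_1 = chi_3].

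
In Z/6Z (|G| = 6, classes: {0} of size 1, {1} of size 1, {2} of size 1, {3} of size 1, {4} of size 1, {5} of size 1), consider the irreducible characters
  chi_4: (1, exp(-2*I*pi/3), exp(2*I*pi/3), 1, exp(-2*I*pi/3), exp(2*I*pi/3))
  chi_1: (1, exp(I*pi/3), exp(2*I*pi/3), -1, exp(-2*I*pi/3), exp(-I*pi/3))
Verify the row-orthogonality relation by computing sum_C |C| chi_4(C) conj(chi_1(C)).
Sum = 0; so <chi_4, chi_1> = 0 (distinct irreducibles are orthogonal).

Explanation: Compute term by term over conjugacy classes (|C| * chi_4(C) * conj(chi_1(C))):
  1*(1)*conj(1) + 1*(exp(-2*I*pi/3))*conj(exp(I*pi/3)) + 1*(exp(2*I*pi/3))*conj(exp(2*I*pi/3)) + 1*(1)*conj(-1) + 1*(exp(-2*I*pi/3))*conj(exp(-2*I*pi/3)) + 1*(exp(2*I*pi/3))*conj(exp(-I*pi/3))
  = (1) + (-1) + (1) + (-1) + (1) + (-1)
  = 0.
(Exp terms are combined using exp(i*s)*conj(exp(i*t)) = exp(i*(s-t)), and sums of them are collapsed using the identity that for every m > 1 the m distinct m-th roots of unity sum to 0, e.g. 1 + exp(2*I*pi/3) + exp(-2*I*pi/3) = 0.)
Dividing by |G| = 6 gives 0/6 = 0, matching the row-orthogonality relation <chi_4, chi_1> = [chi_4 = chi_1].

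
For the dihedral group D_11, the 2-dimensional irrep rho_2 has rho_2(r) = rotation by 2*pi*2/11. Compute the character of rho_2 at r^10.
chi_{rho_2}(r^10) = 2*cos(2*pi*2*10/11) = 2*cos(4*pi/11)

Justification: rho_2(r^10) is rotation by angle 2*pi*2*10/11, whose trace is 2*cos(2*pi*2*10/11) = 2*cos(4*pi/11).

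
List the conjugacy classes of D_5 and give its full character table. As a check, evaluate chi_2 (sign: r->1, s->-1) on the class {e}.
Conjugacy classes: {e} of size 1, {r^1, r^4} of size 2, {r^2, r^3} of size 2, {s, sr, ..., sr^4} of size 5.
Character table:
  irrep \ class              {e} (size 1)  {r^1, r^4} (size 2)  {r^2, r^3} (size 2)  {s, sr, ..., sr^4} (size 5)
  chi_1 (triv)               1             1                    1                    1                          
  chi_2 (sign: r->1, s->-1)  1             1                    1                    -1                         
  chi_3 (2d, j=1)            2             -1/2 + sqrt(5)/2     -sqrt(5)/2 - 1/2     0                          
  chi_4 (2d, j=2)            2             -sqrt(5)/2 - 1/2     -1/2 + sqrt(5)/2     0                          

Spot check: chi_2 (sign: r->1, s->-1) on {e} = 1.

Working: D_5 has order 2*5 = 10 with 4 conjugacy classes, hence 4 irreducibles. Sum of squared dims 1 + 1 + 4 + 4 = 10 = |G|. Linear characters come from the abelianisation; the 2-dimensional irreps have character r^k -> 2*cos(2*pi*j*k/5), reflections -> 0.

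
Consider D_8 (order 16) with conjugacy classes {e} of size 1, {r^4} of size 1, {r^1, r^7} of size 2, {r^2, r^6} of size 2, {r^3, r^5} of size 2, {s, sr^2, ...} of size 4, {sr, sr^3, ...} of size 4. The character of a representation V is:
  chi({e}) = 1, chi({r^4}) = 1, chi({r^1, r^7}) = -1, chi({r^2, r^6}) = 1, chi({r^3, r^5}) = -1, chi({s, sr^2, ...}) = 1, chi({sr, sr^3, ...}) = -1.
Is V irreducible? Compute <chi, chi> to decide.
Irreducible: <chi, chi> = 1.

Working: <chi, chi> = (1/|G|) sum_C |C| * |chi(C)|^2 = (1/16)[1*|1|^2 + 1*|1|^2 + 2*|-1|^2 + 2*|1|^2 + 2*|-1|^2 + 4*|1|^2 + 4*|-1|^2]
  = (1/16)[(1) + (1) + (2) + (2) + (2) + (4) + (4)] = 16/16 = 1.
A character is irreducible iff <chi, chi> = 1, so this representation is irreducible.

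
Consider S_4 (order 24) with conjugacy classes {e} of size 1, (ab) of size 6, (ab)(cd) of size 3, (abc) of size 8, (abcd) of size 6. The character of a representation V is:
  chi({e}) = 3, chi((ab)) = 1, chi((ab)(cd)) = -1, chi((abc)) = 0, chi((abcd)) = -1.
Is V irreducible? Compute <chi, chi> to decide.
Irreducible: <chi, chi> = 1.

<chi, chi> = (1/|G|) sum_C |C| * |chi(C)|^2 = (1/24)[1*|3|^2 + 6*|1|^2 + 3*|-1|^2 + 8*|0|^2 + 6*|-1|^2]
  = (1/24)[(9) + (6) + (3) + (0) + (6)] = 24/24 = 1.
A character is irreducible iff <chi, chi> = 1, so this representation is irreducible.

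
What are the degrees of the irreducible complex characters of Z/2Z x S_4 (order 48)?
Dimensions: 1, 1, 1, 1, 2, 2, 3, 3, 3, 3

Working: There are 10 irreducibles (= number of conjugacy classes). Their dimensions d_i satisfy sum d_i^2 = |G| = 48: 1 + 1 + 1 + 1 + 4 + 4 + 9 + 9 + 9 + 9 = 48. (For the product with Z/2Z: each of the 2 1-dim characters of Z/2Z tensors with each irrep of S_4, giving 2 copies of each S_4-dimension.)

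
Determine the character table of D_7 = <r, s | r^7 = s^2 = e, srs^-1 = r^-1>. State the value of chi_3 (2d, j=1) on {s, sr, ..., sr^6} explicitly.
Conjugacy classes: {e} of size 1, {r^1, r^6} of size 2, {r^2, r^5} of size 2, {r^3, r^4} of size 2, {s, sr, ..., sr^6} of size 7.
Character table:
  irrep \ class              {e} (size 1)  {r^1, r^6} (size 2)  {r^2, r^5} (size 2)  {r^3, r^4} (size 2)  {s, sr, ..., sr^6} (size 7)
  chi_1 (triv)               1             1                    1                    1                    1                          
  chi_2 (sign: r->1, s->-1)  1             1                    1                    1                    -1                         
  chi_3 (2d, j=1)            2             2*cos(2*pi/7)        -2*cos(3*pi/7)       -2*cos(pi/7)         0                          
  chi_4 (2d, j=2)            2             -2*cos(3*pi/7)       -2*cos(pi/7)         2*cos(2*pi/7)        0                          
  chi_5 (2d, j=3)            2             -2*cos(pi/7)         2*cos(2*pi/7)        -2*cos(3*pi/7)       0                          

Spot check: chi_3 (2d, j=1) on {s, sr, ..., sr^6} = 0.

Explanation: D_7 has order 2*7 = 14 with 5 conjugacy classes, hence 5 irreducibles. Sum of squared dims 1 + 1 + 4 + 4 + 4 = 14 = |G|. Linear characters come from the abelianisation; the 2-dimensional irreps have character r^k -> 2*cos(2*pi*j*k/7), reflections -> 0.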